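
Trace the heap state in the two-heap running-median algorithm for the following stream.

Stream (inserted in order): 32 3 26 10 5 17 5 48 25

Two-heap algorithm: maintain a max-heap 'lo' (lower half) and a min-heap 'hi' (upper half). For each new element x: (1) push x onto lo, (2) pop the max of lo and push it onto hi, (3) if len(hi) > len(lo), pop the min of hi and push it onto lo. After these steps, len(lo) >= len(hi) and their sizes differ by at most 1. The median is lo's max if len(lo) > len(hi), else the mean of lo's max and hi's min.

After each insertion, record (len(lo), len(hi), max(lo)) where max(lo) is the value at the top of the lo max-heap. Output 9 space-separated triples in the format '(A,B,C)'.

Step 1: insert 32 -> lo=[32] hi=[] -> (len(lo)=1, len(hi)=0, max(lo)=32)
Step 2: insert 3 -> lo=[3] hi=[32] -> (len(lo)=1, len(hi)=1, max(lo)=3)
Step 3: insert 26 -> lo=[3, 26] hi=[32] -> (len(lo)=2, len(hi)=1, max(lo)=26)
Step 4: insert 10 -> lo=[3, 10] hi=[26, 32] -> (len(lo)=2, len(hi)=2, max(lo)=10)
Step 5: insert 5 -> lo=[3, 5, 10] hi=[26, 32] -> (len(lo)=3, len(hi)=2, max(lo)=10)
Step 6: insert 17 -> lo=[3, 5, 10] hi=[17, 26, 32] -> (len(lo)=3, len(hi)=3, max(lo)=10)
Step 7: insert 5 -> lo=[3, 5, 5, 10] hi=[17, 26, 32] -> (len(lo)=4, len(hi)=3, max(lo)=10)
Step 8: insert 48 -> lo=[3, 5, 5, 10] hi=[17, 26, 32, 48] -> (len(lo)=4, len(hi)=4, max(lo)=10)
Step 9: insert 25 -> lo=[3, 5, 5, 10, 17] hi=[25, 26, 32, 48] -> (len(lo)=5, len(hi)=4, max(lo)=17)

Answer: (1,0,32) (1,1,3) (2,1,26) (2,2,10) (3,2,10) (3,3,10) (4,3,10) (4,4,10) (5,4,17)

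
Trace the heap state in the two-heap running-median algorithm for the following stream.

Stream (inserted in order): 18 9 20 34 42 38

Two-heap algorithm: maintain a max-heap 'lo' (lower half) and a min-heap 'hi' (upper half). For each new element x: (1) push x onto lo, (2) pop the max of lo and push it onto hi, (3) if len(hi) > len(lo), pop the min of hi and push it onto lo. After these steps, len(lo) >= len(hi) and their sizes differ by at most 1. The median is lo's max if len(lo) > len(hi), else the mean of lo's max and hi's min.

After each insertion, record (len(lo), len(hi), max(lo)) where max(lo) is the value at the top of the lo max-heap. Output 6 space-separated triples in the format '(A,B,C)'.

Answer: (1,0,18) (1,1,9) (2,1,18) (2,2,18) (3,2,20) (3,3,20)

Derivation:
Step 1: insert 18 -> lo=[18] hi=[] -> (len(lo)=1, len(hi)=0, max(lo)=18)
Step 2: insert 9 -> lo=[9] hi=[18] -> (len(lo)=1, len(hi)=1, max(lo)=9)
Step 3: insert 20 -> lo=[9, 18] hi=[20] -> (len(lo)=2, len(hi)=1, max(lo)=18)
Step 4: insert 34 -> lo=[9, 18] hi=[20, 34] -> (len(lo)=2, len(hi)=2, max(lo)=18)
Step 5: insert 42 -> lo=[9, 18, 20] hi=[34, 42] -> (len(lo)=3, len(hi)=2, max(lo)=20)
Step 6: insert 38 -> lo=[9, 18, 20] hi=[34, 38, 42] -> (len(lo)=3, len(hi)=3, max(lo)=20)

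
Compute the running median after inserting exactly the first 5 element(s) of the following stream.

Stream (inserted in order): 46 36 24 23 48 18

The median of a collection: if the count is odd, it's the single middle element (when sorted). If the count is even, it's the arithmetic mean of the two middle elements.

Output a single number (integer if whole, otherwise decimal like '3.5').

Step 1: insert 46 -> lo=[46] (size 1, max 46) hi=[] (size 0) -> median=46
Step 2: insert 36 -> lo=[36] (size 1, max 36) hi=[46] (size 1, min 46) -> median=41
Step 3: insert 24 -> lo=[24, 36] (size 2, max 36) hi=[46] (size 1, min 46) -> median=36
Step 4: insert 23 -> lo=[23, 24] (size 2, max 24) hi=[36, 46] (size 2, min 36) -> median=30
Step 5: insert 48 -> lo=[23, 24, 36] (size 3, max 36) hi=[46, 48] (size 2, min 46) -> median=36

Answer: 36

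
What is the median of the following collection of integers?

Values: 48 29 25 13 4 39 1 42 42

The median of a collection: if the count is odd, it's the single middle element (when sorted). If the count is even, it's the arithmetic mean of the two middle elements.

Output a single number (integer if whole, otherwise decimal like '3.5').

Step 1: insert 48 -> lo=[48] (size 1, max 48) hi=[] (size 0) -> median=48
Step 2: insert 29 -> lo=[29] (size 1, max 29) hi=[48] (size 1, min 48) -> median=38.5
Step 3: insert 25 -> lo=[25, 29] (size 2, max 29) hi=[48] (size 1, min 48) -> median=29
Step 4: insert 13 -> lo=[13, 25] (size 2, max 25) hi=[29, 48] (size 2, min 29) -> median=27
Step 5: insert 4 -> lo=[4, 13, 25] (size 3, max 25) hi=[29, 48] (size 2, min 29) -> median=25
Step 6: insert 39 -> lo=[4, 13, 25] (size 3, max 25) hi=[29, 39, 48] (size 3, min 29) -> median=27
Step 7: insert 1 -> lo=[1, 4, 13, 25] (size 4, max 25) hi=[29, 39, 48] (size 3, min 29) -> median=25
Step 8: insert 42 -> lo=[1, 4, 13, 25] (size 4, max 25) hi=[29, 39, 42, 48] (size 4, min 29) -> median=27
Step 9: insert 42 -> lo=[1, 4, 13, 25, 29] (size 5, max 29) hi=[39, 42, 42, 48] (size 4, min 39) -> median=29

Answer: 29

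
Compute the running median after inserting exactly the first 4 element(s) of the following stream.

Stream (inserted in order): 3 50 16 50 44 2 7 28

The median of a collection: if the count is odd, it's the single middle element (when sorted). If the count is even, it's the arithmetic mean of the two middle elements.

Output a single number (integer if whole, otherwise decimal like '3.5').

Answer: 33

Derivation:
Step 1: insert 3 -> lo=[3] (size 1, max 3) hi=[] (size 0) -> median=3
Step 2: insert 50 -> lo=[3] (size 1, max 3) hi=[50] (size 1, min 50) -> median=26.5
Step 3: insert 16 -> lo=[3, 16] (size 2, max 16) hi=[50] (size 1, min 50) -> median=16
Step 4: insert 50 -> lo=[3, 16] (size 2, max 16) hi=[50, 50] (size 2, min 50) -> median=33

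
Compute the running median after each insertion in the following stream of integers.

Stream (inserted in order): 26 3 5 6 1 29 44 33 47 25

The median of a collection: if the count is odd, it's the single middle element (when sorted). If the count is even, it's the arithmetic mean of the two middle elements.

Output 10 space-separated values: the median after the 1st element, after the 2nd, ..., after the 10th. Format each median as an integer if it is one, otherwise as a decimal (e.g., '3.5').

Answer: 26 14.5 5 5.5 5 5.5 6 16 26 25.5

Derivation:
Step 1: insert 26 -> lo=[26] (size 1, max 26) hi=[] (size 0) -> median=26
Step 2: insert 3 -> lo=[3] (size 1, max 3) hi=[26] (size 1, min 26) -> median=14.5
Step 3: insert 5 -> lo=[3, 5] (size 2, max 5) hi=[26] (size 1, min 26) -> median=5
Step 4: insert 6 -> lo=[3, 5] (size 2, max 5) hi=[6, 26] (size 2, min 6) -> median=5.5
Step 5: insert 1 -> lo=[1, 3, 5] (size 3, max 5) hi=[6, 26] (size 2, min 6) -> median=5
Step 6: insert 29 -> lo=[1, 3, 5] (size 3, max 5) hi=[6, 26, 29] (size 3, min 6) -> median=5.5
Step 7: insert 44 -> lo=[1, 3, 5, 6] (size 4, max 6) hi=[26, 29, 44] (size 3, min 26) -> median=6
Step 8: insert 33 -> lo=[1, 3, 5, 6] (size 4, max 6) hi=[26, 29, 33, 44] (size 4, min 26) -> median=16
Step 9: insert 47 -> lo=[1, 3, 5, 6, 26] (size 5, max 26) hi=[29, 33, 44, 47] (size 4, min 29) -> median=26
Step 10: insert 25 -> lo=[1, 3, 5, 6, 25] (size 5, max 25) hi=[26, 29, 33, 44, 47] (size 5, min 26) -> median=25.5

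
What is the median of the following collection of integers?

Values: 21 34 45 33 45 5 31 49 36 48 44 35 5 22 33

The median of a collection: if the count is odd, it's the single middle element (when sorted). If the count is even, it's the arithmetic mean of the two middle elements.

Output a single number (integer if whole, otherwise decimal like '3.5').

Answer: 34

Derivation:
Step 1: insert 21 -> lo=[21] (size 1, max 21) hi=[] (size 0) -> median=21
Step 2: insert 34 -> lo=[21] (size 1, max 21) hi=[34] (size 1, min 34) -> median=27.5
Step 3: insert 45 -> lo=[21, 34] (size 2, max 34) hi=[45] (size 1, min 45) -> median=34
Step 4: insert 33 -> lo=[21, 33] (size 2, max 33) hi=[34, 45] (size 2, min 34) -> median=33.5
Step 5: insert 45 -> lo=[21, 33, 34] (size 3, max 34) hi=[45, 45] (size 2, min 45) -> median=34
Step 6: insert 5 -> lo=[5, 21, 33] (size 3, max 33) hi=[34, 45, 45] (size 3, min 34) -> median=33.5
Step 7: insert 31 -> lo=[5, 21, 31, 33] (size 4, max 33) hi=[34, 45, 45] (size 3, min 34) -> median=33
Step 8: insert 49 -> lo=[5, 21, 31, 33] (size 4, max 33) hi=[34, 45, 45, 49] (size 4, min 34) -> median=33.5
Step 9: insert 36 -> lo=[5, 21, 31, 33, 34] (size 5, max 34) hi=[36, 45, 45, 49] (size 4, min 36) -> median=34
Step 10: insert 48 -> lo=[5, 21, 31, 33, 34] (size 5, max 34) hi=[36, 45, 45, 48, 49] (size 5, min 36) -> median=35
Step 11: insert 44 -> lo=[5, 21, 31, 33, 34, 36] (size 6, max 36) hi=[44, 45, 45, 48, 49] (size 5, min 44) -> median=36
Step 12: insert 35 -> lo=[5, 21, 31, 33, 34, 35] (size 6, max 35) hi=[36, 44, 45, 45, 48, 49] (size 6, min 36) -> median=35.5
Step 13: insert 5 -> lo=[5, 5, 21, 31, 33, 34, 35] (size 7, max 35) hi=[36, 44, 45, 45, 48, 49] (size 6, min 36) -> median=35
Step 14: insert 22 -> lo=[5, 5, 21, 22, 31, 33, 34] (size 7, max 34) hi=[35, 36, 44, 45, 45, 48, 49] (size 7, min 35) -> median=34.5
Step 15: insert 33 -> lo=[5, 5, 21, 22, 31, 33, 33, 34] (size 8, max 34) hi=[35, 36, 44, 45, 45, 48, 49] (size 7, min 35) -> median=34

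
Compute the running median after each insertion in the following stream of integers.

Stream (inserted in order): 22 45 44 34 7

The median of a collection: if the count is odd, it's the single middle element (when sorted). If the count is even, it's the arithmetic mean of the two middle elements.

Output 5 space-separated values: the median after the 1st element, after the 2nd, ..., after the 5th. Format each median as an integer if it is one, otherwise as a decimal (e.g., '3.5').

Step 1: insert 22 -> lo=[22] (size 1, max 22) hi=[] (size 0) -> median=22
Step 2: insert 45 -> lo=[22] (size 1, max 22) hi=[45] (size 1, min 45) -> median=33.5
Step 3: insert 44 -> lo=[22, 44] (size 2, max 44) hi=[45] (size 1, min 45) -> median=44
Step 4: insert 34 -> lo=[22, 34] (size 2, max 34) hi=[44, 45] (size 2, min 44) -> median=39
Step 5: insert 7 -> lo=[7, 22, 34] (size 3, max 34) hi=[44, 45] (size 2, min 44) -> median=34

Answer: 22 33.5 44 39 34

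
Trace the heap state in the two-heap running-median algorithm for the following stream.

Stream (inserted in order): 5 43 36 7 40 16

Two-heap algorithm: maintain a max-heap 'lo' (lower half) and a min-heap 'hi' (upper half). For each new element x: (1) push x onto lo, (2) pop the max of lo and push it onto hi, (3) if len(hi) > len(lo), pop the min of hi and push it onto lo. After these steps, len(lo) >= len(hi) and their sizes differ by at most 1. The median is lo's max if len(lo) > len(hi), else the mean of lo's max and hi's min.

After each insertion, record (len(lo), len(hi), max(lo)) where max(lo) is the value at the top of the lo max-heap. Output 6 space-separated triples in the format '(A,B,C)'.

Step 1: insert 5 -> lo=[5] hi=[] -> (len(lo)=1, len(hi)=0, max(lo)=5)
Step 2: insert 43 -> lo=[5] hi=[43] -> (len(lo)=1, len(hi)=1, max(lo)=5)
Step 3: insert 36 -> lo=[5, 36] hi=[43] -> (len(lo)=2, len(hi)=1, max(lo)=36)
Step 4: insert 7 -> lo=[5, 7] hi=[36, 43] -> (len(lo)=2, len(hi)=2, max(lo)=7)
Step 5: insert 40 -> lo=[5, 7, 36] hi=[40, 43] -> (len(lo)=3, len(hi)=2, max(lo)=36)
Step 6: insert 16 -> lo=[5, 7, 16] hi=[36, 40, 43] -> (len(lo)=3, len(hi)=3, max(lo)=16)

Answer: (1,0,5) (1,1,5) (2,1,36) (2,2,7) (3,2,36) (3,3,16)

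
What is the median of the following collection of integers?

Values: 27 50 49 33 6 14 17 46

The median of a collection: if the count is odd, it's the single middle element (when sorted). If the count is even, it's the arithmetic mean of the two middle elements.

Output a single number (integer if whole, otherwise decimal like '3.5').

Step 1: insert 27 -> lo=[27] (size 1, max 27) hi=[] (size 0) -> median=27
Step 2: insert 50 -> lo=[27] (size 1, max 27) hi=[50] (size 1, min 50) -> median=38.5
Step 3: insert 49 -> lo=[27, 49] (size 2, max 49) hi=[50] (size 1, min 50) -> median=49
Step 4: insert 33 -> lo=[27, 33] (size 2, max 33) hi=[49, 50] (size 2, min 49) -> median=41
Step 5: insert 6 -> lo=[6, 27, 33] (size 3, max 33) hi=[49, 50] (size 2, min 49) -> median=33
Step 6: insert 14 -> lo=[6, 14, 27] (size 3, max 27) hi=[33, 49, 50] (size 3, min 33) -> median=30
Step 7: insert 17 -> lo=[6, 14, 17, 27] (size 4, max 27) hi=[33, 49, 50] (size 3, min 33) -> median=27
Step 8: insert 46 -> lo=[6, 14, 17, 27] (size 4, max 27) hi=[33, 46, 49, 50] (size 4, min 33) -> median=30

Answer: 30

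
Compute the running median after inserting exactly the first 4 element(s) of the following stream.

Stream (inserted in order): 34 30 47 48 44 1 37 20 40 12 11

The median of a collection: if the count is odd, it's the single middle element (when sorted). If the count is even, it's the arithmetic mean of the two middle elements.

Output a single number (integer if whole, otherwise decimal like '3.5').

Step 1: insert 34 -> lo=[34] (size 1, max 34) hi=[] (size 0) -> median=34
Step 2: insert 30 -> lo=[30] (size 1, max 30) hi=[34] (size 1, min 34) -> median=32
Step 3: insert 47 -> lo=[30, 34] (size 2, max 34) hi=[47] (size 1, min 47) -> median=34
Step 4: insert 48 -> lo=[30, 34] (size 2, max 34) hi=[47, 48] (size 2, min 47) -> median=40.5

Answer: 40.5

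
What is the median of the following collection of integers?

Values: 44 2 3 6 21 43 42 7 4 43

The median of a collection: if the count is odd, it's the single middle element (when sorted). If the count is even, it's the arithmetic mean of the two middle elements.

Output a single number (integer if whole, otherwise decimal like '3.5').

Answer: 14

Derivation:
Step 1: insert 44 -> lo=[44] (size 1, max 44) hi=[] (size 0) -> median=44
Step 2: insert 2 -> lo=[2] (size 1, max 2) hi=[44] (size 1, min 44) -> median=23
Step 3: insert 3 -> lo=[2, 3] (size 2, max 3) hi=[44] (size 1, min 44) -> median=3
Step 4: insert 6 -> lo=[2, 3] (size 2, max 3) hi=[6, 44] (size 2, min 6) -> median=4.5
Step 5: insert 21 -> lo=[2, 3, 6] (size 3, max 6) hi=[21, 44] (size 2, min 21) -> median=6
Step 6: insert 43 -> lo=[2, 3, 6] (size 3, max 6) hi=[21, 43, 44] (size 3, min 21) -> median=13.5
Step 7: insert 42 -> lo=[2, 3, 6, 21] (size 4, max 21) hi=[42, 43, 44] (size 3, min 42) -> median=21
Step 8: insert 7 -> lo=[2, 3, 6, 7] (size 4, max 7) hi=[21, 42, 43, 44] (size 4, min 21) -> median=14
Step 9: insert 4 -> lo=[2, 3, 4, 6, 7] (size 5, max 7) hi=[21, 42, 43, 44] (size 4, min 21) -> median=7
Step 10: insert 43 -> lo=[2, 3, 4, 6, 7] (size 5, max 7) hi=[21, 42, 43, 43, 44] (size 5, min 21) -> median=14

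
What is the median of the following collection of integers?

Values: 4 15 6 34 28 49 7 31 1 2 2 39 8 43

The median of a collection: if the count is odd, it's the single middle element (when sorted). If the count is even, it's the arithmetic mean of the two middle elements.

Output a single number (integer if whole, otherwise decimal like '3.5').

Step 1: insert 4 -> lo=[4] (size 1, max 4) hi=[] (size 0) -> median=4
Step 2: insert 15 -> lo=[4] (size 1, max 4) hi=[15] (size 1, min 15) -> median=9.5
Step 3: insert 6 -> lo=[4, 6] (size 2, max 6) hi=[15] (size 1, min 15) -> median=6
Step 4: insert 34 -> lo=[4, 6] (size 2, max 6) hi=[15, 34] (size 2, min 15) -> median=10.5
Step 5: insert 28 -> lo=[4, 6, 15] (size 3, max 15) hi=[28, 34] (size 2, min 28) -> median=15
Step 6: insert 49 -> lo=[4, 6, 15] (size 3, max 15) hi=[28, 34, 49] (size 3, min 28) -> median=21.5
Step 7: insert 7 -> lo=[4, 6, 7, 15] (size 4, max 15) hi=[28, 34, 49] (size 3, min 28) -> median=15
Step 8: insert 31 -> lo=[4, 6, 7, 15] (size 4, max 15) hi=[28, 31, 34, 49] (size 4, min 28) -> median=21.5
Step 9: insert 1 -> lo=[1, 4, 6, 7, 15] (size 5, max 15) hi=[28, 31, 34, 49] (size 4, min 28) -> median=15
Step 10: insert 2 -> lo=[1, 2, 4, 6, 7] (size 5, max 7) hi=[15, 28, 31, 34, 49] (size 5, min 15) -> median=11
Step 11: insert 2 -> lo=[1, 2, 2, 4, 6, 7] (size 6, max 7) hi=[15, 28, 31, 34, 49] (size 5, min 15) -> median=7
Step 12: insert 39 -> lo=[1, 2, 2, 4, 6, 7] (size 6, max 7) hi=[15, 28, 31, 34, 39, 49] (size 6, min 15) -> median=11
Step 13: insert 8 -> lo=[1, 2, 2, 4, 6, 7, 8] (size 7, max 8) hi=[15, 28, 31, 34, 39, 49] (size 6, min 15) -> median=8
Step 14: insert 43 -> lo=[1, 2, 2, 4, 6, 7, 8] (size 7, max 8) hi=[15, 28, 31, 34, 39, 43, 49] (size 7, min 15) -> median=11.5

Answer: 11.5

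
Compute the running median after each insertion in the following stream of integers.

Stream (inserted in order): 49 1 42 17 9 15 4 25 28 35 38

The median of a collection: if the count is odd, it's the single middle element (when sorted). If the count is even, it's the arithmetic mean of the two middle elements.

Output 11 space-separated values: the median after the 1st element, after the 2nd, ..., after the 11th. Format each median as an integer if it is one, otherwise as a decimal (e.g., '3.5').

Answer: 49 25 42 29.5 17 16 15 16 17 21 25

Derivation:
Step 1: insert 49 -> lo=[49] (size 1, max 49) hi=[] (size 0) -> median=49
Step 2: insert 1 -> lo=[1] (size 1, max 1) hi=[49] (size 1, min 49) -> median=25
Step 3: insert 42 -> lo=[1, 42] (size 2, max 42) hi=[49] (size 1, min 49) -> median=42
Step 4: insert 17 -> lo=[1, 17] (size 2, max 17) hi=[42, 49] (size 2, min 42) -> median=29.5
Step 5: insert 9 -> lo=[1, 9, 17] (size 3, max 17) hi=[42, 49] (size 2, min 42) -> median=17
Step 6: insert 15 -> lo=[1, 9, 15] (size 3, max 15) hi=[17, 42, 49] (size 3, min 17) -> median=16
Step 7: insert 4 -> lo=[1, 4, 9, 15] (size 4, max 15) hi=[17, 42, 49] (size 3, min 17) -> median=15
Step 8: insert 25 -> lo=[1, 4, 9, 15] (size 4, max 15) hi=[17, 25, 42, 49] (size 4, min 17) -> median=16
Step 9: insert 28 -> lo=[1, 4, 9, 15, 17] (size 5, max 17) hi=[25, 28, 42, 49] (size 4, min 25) -> median=17
Step 10: insert 35 -> lo=[1, 4, 9, 15, 17] (size 5, max 17) hi=[25, 28, 35, 42, 49] (size 5, min 25) -> median=21
Step 11: insert 38 -> lo=[1, 4, 9, 15, 17, 25] (size 6, max 25) hi=[28, 35, 38, 42, 49] (size 5, min 28) -> median=25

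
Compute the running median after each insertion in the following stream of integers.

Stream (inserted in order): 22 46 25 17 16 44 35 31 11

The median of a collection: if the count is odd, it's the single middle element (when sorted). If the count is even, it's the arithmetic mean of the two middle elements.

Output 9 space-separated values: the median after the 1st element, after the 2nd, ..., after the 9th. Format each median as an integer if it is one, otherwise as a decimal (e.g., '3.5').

Step 1: insert 22 -> lo=[22] (size 1, max 22) hi=[] (size 0) -> median=22
Step 2: insert 46 -> lo=[22] (size 1, max 22) hi=[46] (size 1, min 46) -> median=34
Step 3: insert 25 -> lo=[22, 25] (size 2, max 25) hi=[46] (size 1, min 46) -> median=25
Step 4: insert 17 -> lo=[17, 22] (size 2, max 22) hi=[25, 46] (size 2, min 25) -> median=23.5
Step 5: insert 16 -> lo=[16, 17, 22] (size 3, max 22) hi=[25, 46] (size 2, min 25) -> median=22
Step 6: insert 44 -> lo=[16, 17, 22] (size 3, max 22) hi=[25, 44, 46] (size 3, min 25) -> median=23.5
Step 7: insert 35 -> lo=[16, 17, 22, 25] (size 4, max 25) hi=[35, 44, 46] (size 3, min 35) -> median=25
Step 8: insert 31 -> lo=[16, 17, 22, 25] (size 4, max 25) hi=[31, 35, 44, 46] (size 4, min 31) -> median=28
Step 9: insert 11 -> lo=[11, 16, 17, 22, 25] (size 5, max 25) hi=[31, 35, 44, 46] (size 4, min 31) -> median=25

Answer: 22 34 25 23.5 22 23.5 25 28 25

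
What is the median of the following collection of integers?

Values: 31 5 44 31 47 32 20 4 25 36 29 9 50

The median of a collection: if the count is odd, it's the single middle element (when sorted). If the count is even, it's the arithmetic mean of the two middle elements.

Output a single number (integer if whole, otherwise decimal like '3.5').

Answer: 31

Derivation:
Step 1: insert 31 -> lo=[31] (size 1, max 31) hi=[] (size 0) -> median=31
Step 2: insert 5 -> lo=[5] (size 1, max 5) hi=[31] (size 1, min 31) -> median=18
Step 3: insert 44 -> lo=[5, 31] (size 2, max 31) hi=[44] (size 1, min 44) -> median=31
Step 4: insert 31 -> lo=[5, 31] (size 2, max 31) hi=[31, 44] (size 2, min 31) -> median=31
Step 5: insert 47 -> lo=[5, 31, 31] (size 3, max 31) hi=[44, 47] (size 2, min 44) -> median=31
Step 6: insert 32 -> lo=[5, 31, 31] (size 3, max 31) hi=[32, 44, 47] (size 3, min 32) -> median=31.5
Step 7: insert 20 -> lo=[5, 20, 31, 31] (size 4, max 31) hi=[32, 44, 47] (size 3, min 32) -> median=31
Step 8: insert 4 -> lo=[4, 5, 20, 31] (size 4, max 31) hi=[31, 32, 44, 47] (size 4, min 31) -> median=31
Step 9: insert 25 -> lo=[4, 5, 20, 25, 31] (size 5, max 31) hi=[31, 32, 44, 47] (size 4, min 31) -> median=31
Step 10: insert 36 -> lo=[4, 5, 20, 25, 31] (size 5, max 31) hi=[31, 32, 36, 44, 47] (size 5, min 31) -> median=31
Step 11: insert 29 -> lo=[4, 5, 20, 25, 29, 31] (size 6, max 31) hi=[31, 32, 36, 44, 47] (size 5, min 31) -> median=31
Step 12: insert 9 -> lo=[4, 5, 9, 20, 25, 29] (size 6, max 29) hi=[31, 31, 32, 36, 44, 47] (size 6, min 31) -> median=30
Step 13: insert 50 -> lo=[4, 5, 9, 20, 25, 29, 31] (size 7, max 31) hi=[31, 32, 36, 44, 47, 50] (size 6, min 31) -> median=31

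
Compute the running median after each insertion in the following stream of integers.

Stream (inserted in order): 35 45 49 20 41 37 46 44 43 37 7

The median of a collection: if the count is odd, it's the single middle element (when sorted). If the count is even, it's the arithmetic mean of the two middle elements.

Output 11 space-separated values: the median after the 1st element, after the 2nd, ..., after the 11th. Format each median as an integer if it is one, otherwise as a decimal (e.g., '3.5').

Step 1: insert 35 -> lo=[35] (size 1, max 35) hi=[] (size 0) -> median=35
Step 2: insert 45 -> lo=[35] (size 1, max 35) hi=[45] (size 1, min 45) -> median=40
Step 3: insert 49 -> lo=[35, 45] (size 2, max 45) hi=[49] (size 1, min 49) -> median=45
Step 4: insert 20 -> lo=[20, 35] (size 2, max 35) hi=[45, 49] (size 2, min 45) -> median=40
Step 5: insert 41 -> lo=[20, 35, 41] (size 3, max 41) hi=[45, 49] (size 2, min 45) -> median=41
Step 6: insert 37 -> lo=[20, 35, 37] (size 3, max 37) hi=[41, 45, 49] (size 3, min 41) -> median=39
Step 7: insert 46 -> lo=[20, 35, 37, 41] (size 4, max 41) hi=[45, 46, 49] (size 3, min 45) -> median=41
Step 8: insert 44 -> lo=[20, 35, 37, 41] (size 4, max 41) hi=[44, 45, 46, 49] (size 4, min 44) -> median=42.5
Step 9: insert 43 -> lo=[20, 35, 37, 41, 43] (size 5, max 43) hi=[44, 45, 46, 49] (size 4, min 44) -> median=43
Step 10: insert 37 -> lo=[20, 35, 37, 37, 41] (size 5, max 41) hi=[43, 44, 45, 46, 49] (size 5, min 43) -> median=42
Step 11: insert 7 -> lo=[7, 20, 35, 37, 37, 41] (size 6, max 41) hi=[43, 44, 45, 46, 49] (size 5, min 43) -> median=41

Answer: 35 40 45 40 41 39 41 42.5 43 42 41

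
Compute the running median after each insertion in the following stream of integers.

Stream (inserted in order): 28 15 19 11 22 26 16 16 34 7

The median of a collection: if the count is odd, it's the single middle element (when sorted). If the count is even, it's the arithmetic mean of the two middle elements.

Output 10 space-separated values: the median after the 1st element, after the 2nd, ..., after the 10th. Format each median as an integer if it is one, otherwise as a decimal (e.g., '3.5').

Answer: 28 21.5 19 17 19 20.5 19 17.5 19 17.5

Derivation:
Step 1: insert 28 -> lo=[28] (size 1, max 28) hi=[] (size 0) -> median=28
Step 2: insert 15 -> lo=[15] (size 1, max 15) hi=[28] (size 1, min 28) -> median=21.5
Step 3: insert 19 -> lo=[15, 19] (size 2, max 19) hi=[28] (size 1, min 28) -> median=19
Step 4: insert 11 -> lo=[11, 15] (size 2, max 15) hi=[19, 28] (size 2, min 19) -> median=17
Step 5: insert 22 -> lo=[11, 15, 19] (size 3, max 19) hi=[22, 28] (size 2, min 22) -> median=19
Step 6: insert 26 -> lo=[11, 15, 19] (size 3, max 19) hi=[22, 26, 28] (size 3, min 22) -> median=20.5
Step 7: insert 16 -> lo=[11, 15, 16, 19] (size 4, max 19) hi=[22, 26, 28] (size 3, min 22) -> median=19
Step 8: insert 16 -> lo=[11, 15, 16, 16] (size 4, max 16) hi=[19, 22, 26, 28] (size 4, min 19) -> median=17.5
Step 9: insert 34 -> lo=[11, 15, 16, 16, 19] (size 5, max 19) hi=[22, 26, 28, 34] (size 4, min 22) -> median=19
Step 10: insert 7 -> lo=[7, 11, 15, 16, 16] (size 5, max 16) hi=[19, 22, 26, 28, 34] (size 5, min 19) -> median=17.5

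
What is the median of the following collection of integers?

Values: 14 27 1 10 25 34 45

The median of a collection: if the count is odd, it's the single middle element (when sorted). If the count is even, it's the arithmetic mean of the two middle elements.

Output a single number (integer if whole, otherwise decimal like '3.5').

Step 1: insert 14 -> lo=[14] (size 1, max 14) hi=[] (size 0) -> median=14
Step 2: insert 27 -> lo=[14] (size 1, max 14) hi=[27] (size 1, min 27) -> median=20.5
Step 3: insert 1 -> lo=[1, 14] (size 2, max 14) hi=[27] (size 1, min 27) -> median=14
Step 4: insert 10 -> lo=[1, 10] (size 2, max 10) hi=[14, 27] (size 2, min 14) -> median=12
Step 5: insert 25 -> lo=[1, 10, 14] (size 3, max 14) hi=[25, 27] (size 2, min 25) -> median=14
Step 6: insert 34 -> lo=[1, 10, 14] (size 3, max 14) hi=[25, 27, 34] (size 3, min 25) -> median=19.5
Step 7: insert 45 -> lo=[1, 10, 14, 25] (size 4, max 25) hi=[27, 34, 45] (size 3, min 27) -> median=25

Answer: 25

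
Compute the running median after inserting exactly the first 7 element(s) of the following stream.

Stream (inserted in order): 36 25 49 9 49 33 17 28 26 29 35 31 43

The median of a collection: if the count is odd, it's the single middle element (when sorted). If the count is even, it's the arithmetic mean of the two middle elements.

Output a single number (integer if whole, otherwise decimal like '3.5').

Step 1: insert 36 -> lo=[36] (size 1, max 36) hi=[] (size 0) -> median=36
Step 2: insert 25 -> lo=[25] (size 1, max 25) hi=[36] (size 1, min 36) -> median=30.5
Step 3: insert 49 -> lo=[25, 36] (size 2, max 36) hi=[49] (size 1, min 49) -> median=36
Step 4: insert 9 -> lo=[9, 25] (size 2, max 25) hi=[36, 49] (size 2, min 36) -> median=30.5
Step 5: insert 49 -> lo=[9, 25, 36] (size 3, max 36) hi=[49, 49] (size 2, min 49) -> median=36
Step 6: insert 33 -> lo=[9, 25, 33] (size 3, max 33) hi=[36, 49, 49] (size 3, min 36) -> median=34.5
Step 7: insert 17 -> lo=[9, 17, 25, 33] (size 4, max 33) hi=[36, 49, 49] (size 3, min 36) -> median=33

Answer: 33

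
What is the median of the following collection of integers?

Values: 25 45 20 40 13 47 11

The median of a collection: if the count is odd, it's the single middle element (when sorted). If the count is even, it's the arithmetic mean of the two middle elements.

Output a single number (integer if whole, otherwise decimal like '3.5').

Answer: 25

Derivation:
Step 1: insert 25 -> lo=[25] (size 1, max 25) hi=[] (size 0) -> median=25
Step 2: insert 45 -> lo=[25] (size 1, max 25) hi=[45] (size 1, min 45) -> median=35
Step 3: insert 20 -> lo=[20, 25] (size 2, max 25) hi=[45] (size 1, min 45) -> median=25
Step 4: insert 40 -> lo=[20, 25] (size 2, max 25) hi=[40, 45] (size 2, min 40) -> median=32.5
Step 5: insert 13 -> lo=[13, 20, 25] (size 3, max 25) hi=[40, 45] (size 2, min 40) -> median=25
Step 6: insert 47 -> lo=[13, 20, 25] (size 3, max 25) hi=[40, 45, 47] (size 3, min 40) -> median=32.5
Step 7: insert 11 -> lo=[11, 13, 20, 25] (size 4, max 25) hi=[40, 45, 47] (size 3, min 40) -> median=25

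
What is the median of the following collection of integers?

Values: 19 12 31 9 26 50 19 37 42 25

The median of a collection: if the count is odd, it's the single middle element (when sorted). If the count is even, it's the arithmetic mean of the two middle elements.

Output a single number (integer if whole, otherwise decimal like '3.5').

Step 1: insert 19 -> lo=[19] (size 1, max 19) hi=[] (size 0) -> median=19
Step 2: insert 12 -> lo=[12] (size 1, max 12) hi=[19] (size 1, min 19) -> median=15.5
Step 3: insert 31 -> lo=[12, 19] (size 2, max 19) hi=[31] (size 1, min 31) -> median=19
Step 4: insert 9 -> lo=[9, 12] (size 2, max 12) hi=[19, 31] (size 2, min 19) -> median=15.5
Step 5: insert 26 -> lo=[9, 12, 19] (size 3, max 19) hi=[26, 31] (size 2, min 26) -> median=19
Step 6: insert 50 -> lo=[9, 12, 19] (size 3, max 19) hi=[26, 31, 50] (size 3, min 26) -> median=22.5
Step 7: insert 19 -> lo=[9, 12, 19, 19] (size 4, max 19) hi=[26, 31, 50] (size 3, min 26) -> median=19
Step 8: insert 37 -> lo=[9, 12, 19, 19] (size 4, max 19) hi=[26, 31, 37, 50] (size 4, min 26) -> median=22.5
Step 9: insert 42 -> lo=[9, 12, 19, 19, 26] (size 5, max 26) hi=[31, 37, 42, 50] (size 4, min 31) -> median=26
Step 10: insert 25 -> lo=[9, 12, 19, 19, 25] (size 5, max 25) hi=[26, 31, 37, 42, 50] (size 5, min 26) -> median=25.5

Answer: 25.5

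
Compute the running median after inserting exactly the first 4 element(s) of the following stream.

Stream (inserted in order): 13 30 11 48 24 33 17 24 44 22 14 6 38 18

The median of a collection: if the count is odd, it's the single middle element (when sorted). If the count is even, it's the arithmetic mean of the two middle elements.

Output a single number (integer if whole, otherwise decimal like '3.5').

Answer: 21.5

Derivation:
Step 1: insert 13 -> lo=[13] (size 1, max 13) hi=[] (size 0) -> median=13
Step 2: insert 30 -> lo=[13] (size 1, max 13) hi=[30] (size 1, min 30) -> median=21.5
Step 3: insert 11 -> lo=[11, 13] (size 2, max 13) hi=[30] (size 1, min 30) -> median=13
Step 4: insert 48 -> lo=[11, 13] (size 2, max 13) hi=[30, 48] (size 2, min 30) -> median=21.5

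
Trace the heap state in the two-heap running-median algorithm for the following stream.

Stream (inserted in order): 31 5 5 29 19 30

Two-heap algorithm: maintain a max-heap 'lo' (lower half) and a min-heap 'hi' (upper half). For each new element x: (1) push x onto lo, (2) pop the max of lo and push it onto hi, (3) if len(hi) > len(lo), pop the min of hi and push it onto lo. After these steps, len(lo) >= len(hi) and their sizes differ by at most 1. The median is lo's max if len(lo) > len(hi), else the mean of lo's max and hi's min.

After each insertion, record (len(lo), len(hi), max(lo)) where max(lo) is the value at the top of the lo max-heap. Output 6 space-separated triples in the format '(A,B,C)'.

Answer: (1,0,31) (1,1,5) (2,1,5) (2,2,5) (3,2,19) (3,3,19)

Derivation:
Step 1: insert 31 -> lo=[31] hi=[] -> (len(lo)=1, len(hi)=0, max(lo)=31)
Step 2: insert 5 -> lo=[5] hi=[31] -> (len(lo)=1, len(hi)=1, max(lo)=5)
Step 3: insert 5 -> lo=[5, 5] hi=[31] -> (len(lo)=2, len(hi)=1, max(lo)=5)
Step 4: insert 29 -> lo=[5, 5] hi=[29, 31] -> (len(lo)=2, len(hi)=2, max(lo)=5)
Step 5: insert 19 -> lo=[5, 5, 19] hi=[29, 31] -> (len(lo)=3, len(hi)=2, max(lo)=19)
Step 6: insert 30 -> lo=[5, 5, 19] hi=[29, 30, 31] -> (len(lo)=3, len(hi)=3, max(lo)=19)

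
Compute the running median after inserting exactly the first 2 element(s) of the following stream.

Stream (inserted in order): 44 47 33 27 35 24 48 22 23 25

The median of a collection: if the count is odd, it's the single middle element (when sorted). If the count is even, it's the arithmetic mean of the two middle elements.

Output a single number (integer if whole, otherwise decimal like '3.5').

Answer: 45.5

Derivation:
Step 1: insert 44 -> lo=[44] (size 1, max 44) hi=[] (size 0) -> median=44
Step 2: insert 47 -> lo=[44] (size 1, max 44) hi=[47] (size 1, min 47) -> median=45.5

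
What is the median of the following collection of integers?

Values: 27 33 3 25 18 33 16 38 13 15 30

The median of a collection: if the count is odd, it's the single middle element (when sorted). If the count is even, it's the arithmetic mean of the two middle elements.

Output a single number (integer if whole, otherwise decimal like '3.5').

Answer: 25

Derivation:
Step 1: insert 27 -> lo=[27] (size 1, max 27) hi=[] (size 0) -> median=27
Step 2: insert 33 -> lo=[27] (size 1, max 27) hi=[33] (size 1, min 33) -> median=30
Step 3: insert 3 -> lo=[3, 27] (size 2, max 27) hi=[33] (size 1, min 33) -> median=27
Step 4: insert 25 -> lo=[3, 25] (size 2, max 25) hi=[27, 33] (size 2, min 27) -> median=26
Step 5: insert 18 -> lo=[3, 18, 25] (size 3, max 25) hi=[27, 33] (size 2, min 27) -> median=25
Step 6: insert 33 -> lo=[3, 18, 25] (size 3, max 25) hi=[27, 33, 33] (size 3, min 27) -> median=26
Step 7: insert 16 -> lo=[3, 16, 18, 25] (size 4, max 25) hi=[27, 33, 33] (size 3, min 27) -> median=25
Step 8: insert 38 -> lo=[3, 16, 18, 25] (size 4, max 25) hi=[27, 33, 33, 38] (size 4, min 27) -> median=26
Step 9: insert 13 -> lo=[3, 13, 16, 18, 25] (size 5, max 25) hi=[27, 33, 33, 38] (size 4, min 27) -> median=25
Step 10: insert 15 -> lo=[3, 13, 15, 16, 18] (size 5, max 18) hi=[25, 27, 33, 33, 38] (size 5, min 25) -> median=21.5
Step 11: insert 30 -> lo=[3, 13, 15, 16, 18, 25] (size 6, max 25) hi=[27, 30, 33, 33, 38] (size 5, min 27) -> median=25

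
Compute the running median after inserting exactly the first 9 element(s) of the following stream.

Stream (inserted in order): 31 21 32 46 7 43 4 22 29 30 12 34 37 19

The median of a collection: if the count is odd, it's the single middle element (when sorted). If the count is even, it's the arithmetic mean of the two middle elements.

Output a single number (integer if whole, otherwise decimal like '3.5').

Answer: 29

Derivation:
Step 1: insert 31 -> lo=[31] (size 1, max 31) hi=[] (size 0) -> median=31
Step 2: insert 21 -> lo=[21] (size 1, max 21) hi=[31] (size 1, min 31) -> median=26
Step 3: insert 32 -> lo=[21, 31] (size 2, max 31) hi=[32] (size 1, min 32) -> median=31
Step 4: insert 46 -> lo=[21, 31] (size 2, max 31) hi=[32, 46] (size 2, min 32) -> median=31.5
Step 5: insert 7 -> lo=[7, 21, 31] (size 3, max 31) hi=[32, 46] (size 2, min 32) -> median=31
Step 6: insert 43 -> lo=[7, 21, 31] (size 3, max 31) hi=[32, 43, 46] (size 3, min 32) -> median=31.5
Step 7: insert 4 -> lo=[4, 7, 21, 31] (size 4, max 31) hi=[32, 43, 46] (size 3, min 32) -> median=31
Step 8: insert 22 -> lo=[4, 7, 21, 22] (size 4, max 22) hi=[31, 32, 43, 46] (size 4, min 31) -> median=26.5
Step 9: insert 29 -> lo=[4, 7, 21, 22, 29] (size 5, max 29) hi=[31, 32, 43, 46] (size 4, min 31) -> median=29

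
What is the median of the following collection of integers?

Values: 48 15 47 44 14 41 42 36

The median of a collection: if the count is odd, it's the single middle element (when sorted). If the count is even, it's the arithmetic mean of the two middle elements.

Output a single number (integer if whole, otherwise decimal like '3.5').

Step 1: insert 48 -> lo=[48] (size 1, max 48) hi=[] (size 0) -> median=48
Step 2: insert 15 -> lo=[15] (size 1, max 15) hi=[48] (size 1, min 48) -> median=31.5
Step 3: insert 47 -> lo=[15, 47] (size 2, max 47) hi=[48] (size 1, min 48) -> median=47
Step 4: insert 44 -> lo=[15, 44] (size 2, max 44) hi=[47, 48] (size 2, min 47) -> median=45.5
Step 5: insert 14 -> lo=[14, 15, 44] (size 3, max 44) hi=[47, 48] (size 2, min 47) -> median=44
Step 6: insert 41 -> lo=[14, 15, 41] (size 3, max 41) hi=[44, 47, 48] (size 3, min 44) -> median=42.5
Step 7: insert 42 -> lo=[14, 15, 41, 42] (size 4, max 42) hi=[44, 47, 48] (size 3, min 44) -> median=42
Step 8: insert 36 -> lo=[14, 15, 36, 41] (size 4, max 41) hi=[42, 44, 47, 48] (size 4, min 42) -> median=41.5

Answer: 41.5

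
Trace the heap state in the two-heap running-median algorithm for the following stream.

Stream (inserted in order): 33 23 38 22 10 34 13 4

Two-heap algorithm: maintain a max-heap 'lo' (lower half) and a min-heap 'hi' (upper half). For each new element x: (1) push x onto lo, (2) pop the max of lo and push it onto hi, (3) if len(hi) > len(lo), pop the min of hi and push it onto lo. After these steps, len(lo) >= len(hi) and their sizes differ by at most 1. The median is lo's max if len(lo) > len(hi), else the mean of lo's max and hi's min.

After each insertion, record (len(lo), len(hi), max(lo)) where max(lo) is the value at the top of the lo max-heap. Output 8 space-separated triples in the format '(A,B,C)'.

Answer: (1,0,33) (1,1,23) (2,1,33) (2,2,23) (3,2,23) (3,3,23) (4,3,23) (4,4,22)

Derivation:
Step 1: insert 33 -> lo=[33] hi=[] -> (len(lo)=1, len(hi)=0, max(lo)=33)
Step 2: insert 23 -> lo=[23] hi=[33] -> (len(lo)=1, len(hi)=1, max(lo)=23)
Step 3: insert 38 -> lo=[23, 33] hi=[38] -> (len(lo)=2, len(hi)=1, max(lo)=33)
Step 4: insert 22 -> lo=[22, 23] hi=[33, 38] -> (len(lo)=2, len(hi)=2, max(lo)=23)
Step 5: insert 10 -> lo=[10, 22, 23] hi=[33, 38] -> (len(lo)=3, len(hi)=2, max(lo)=23)
Step 6: insert 34 -> lo=[10, 22, 23] hi=[33, 34, 38] -> (len(lo)=3, len(hi)=3, max(lo)=23)
Step 7: insert 13 -> lo=[10, 13, 22, 23] hi=[33, 34, 38] -> (len(lo)=4, len(hi)=3, max(lo)=23)
Step 8: insert 4 -> lo=[4, 10, 13, 22] hi=[23, 33, 34, 38] -> (len(lo)=4, len(hi)=4, max(lo)=22)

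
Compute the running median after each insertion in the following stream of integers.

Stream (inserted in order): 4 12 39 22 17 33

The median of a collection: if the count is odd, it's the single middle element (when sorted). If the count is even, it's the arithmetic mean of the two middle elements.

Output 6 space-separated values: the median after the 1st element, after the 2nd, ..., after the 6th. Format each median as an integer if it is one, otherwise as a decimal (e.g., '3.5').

Answer: 4 8 12 17 17 19.5

Derivation:
Step 1: insert 4 -> lo=[4] (size 1, max 4) hi=[] (size 0) -> median=4
Step 2: insert 12 -> lo=[4] (size 1, max 4) hi=[12] (size 1, min 12) -> median=8
Step 3: insert 39 -> lo=[4, 12] (size 2, max 12) hi=[39] (size 1, min 39) -> median=12
Step 4: insert 22 -> lo=[4, 12] (size 2, max 12) hi=[22, 39] (size 2, min 22) -> median=17
Step 5: insert 17 -> lo=[4, 12, 17] (size 3, max 17) hi=[22, 39] (size 2, min 22) -> median=17
Step 6: insert 33 -> lo=[4, 12, 17] (size 3, max 17) hi=[22, 33, 39] (size 3, min 22) -> median=19.5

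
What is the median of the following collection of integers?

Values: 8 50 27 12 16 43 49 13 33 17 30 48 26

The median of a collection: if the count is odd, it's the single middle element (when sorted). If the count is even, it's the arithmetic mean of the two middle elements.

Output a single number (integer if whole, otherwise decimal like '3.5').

Answer: 27

Derivation:
Step 1: insert 8 -> lo=[8] (size 1, max 8) hi=[] (size 0) -> median=8
Step 2: insert 50 -> lo=[8] (size 1, max 8) hi=[50] (size 1, min 50) -> median=29
Step 3: insert 27 -> lo=[8, 27] (size 2, max 27) hi=[50] (size 1, min 50) -> median=27
Step 4: insert 12 -> lo=[8, 12] (size 2, max 12) hi=[27, 50] (size 2, min 27) -> median=19.5
Step 5: insert 16 -> lo=[8, 12, 16] (size 3, max 16) hi=[27, 50] (size 2, min 27) -> median=16
Step 6: insert 43 -> lo=[8, 12, 16] (size 3, max 16) hi=[27, 43, 50] (size 3, min 27) -> median=21.5
Step 7: insert 49 -> lo=[8, 12, 16, 27] (size 4, max 27) hi=[43, 49, 50] (size 3, min 43) -> median=27
Step 8: insert 13 -> lo=[8, 12, 13, 16] (size 4, max 16) hi=[27, 43, 49, 50] (size 4, min 27) -> median=21.5
Step 9: insert 33 -> lo=[8, 12, 13, 16, 27] (size 5, max 27) hi=[33, 43, 49, 50] (size 4, min 33) -> median=27
Step 10: insert 17 -> lo=[8, 12, 13, 16, 17] (size 5, max 17) hi=[27, 33, 43, 49, 50] (size 5, min 27) -> median=22
Step 11: insert 30 -> lo=[8, 12, 13, 16, 17, 27] (size 6, max 27) hi=[30, 33, 43, 49, 50] (size 5, min 30) -> median=27
Step 12: insert 48 -> lo=[8, 12, 13, 16, 17, 27] (size 6, max 27) hi=[30, 33, 43, 48, 49, 50] (size 6, min 30) -> median=28.5
Step 13: insert 26 -> lo=[8, 12, 13, 16, 17, 26, 27] (size 7, max 27) hi=[30, 33, 43, 48, 49, 50] (size 6, min 30) -> median=27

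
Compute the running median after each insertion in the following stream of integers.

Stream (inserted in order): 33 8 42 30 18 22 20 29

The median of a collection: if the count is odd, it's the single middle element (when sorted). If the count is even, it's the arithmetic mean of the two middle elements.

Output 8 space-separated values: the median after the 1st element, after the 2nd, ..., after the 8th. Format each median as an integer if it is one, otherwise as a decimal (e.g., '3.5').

Answer: 33 20.5 33 31.5 30 26 22 25.5

Derivation:
Step 1: insert 33 -> lo=[33] (size 1, max 33) hi=[] (size 0) -> median=33
Step 2: insert 8 -> lo=[8] (size 1, max 8) hi=[33] (size 1, min 33) -> median=20.5
Step 3: insert 42 -> lo=[8, 33] (size 2, max 33) hi=[42] (size 1, min 42) -> median=33
Step 4: insert 30 -> lo=[8, 30] (size 2, max 30) hi=[33, 42] (size 2, min 33) -> median=31.5
Step 5: insert 18 -> lo=[8, 18, 30] (size 3, max 30) hi=[33, 42] (size 2, min 33) -> median=30
Step 6: insert 22 -> lo=[8, 18, 22] (size 3, max 22) hi=[30, 33, 42] (size 3, min 30) -> median=26
Step 7: insert 20 -> lo=[8, 18, 20, 22] (size 4, max 22) hi=[30, 33, 42] (size 3, min 30) -> median=22
Step 8: insert 29 -> lo=[8, 18, 20, 22] (size 4, max 22) hi=[29, 30, 33, 42] (size 4, min 29) -> median=25.5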